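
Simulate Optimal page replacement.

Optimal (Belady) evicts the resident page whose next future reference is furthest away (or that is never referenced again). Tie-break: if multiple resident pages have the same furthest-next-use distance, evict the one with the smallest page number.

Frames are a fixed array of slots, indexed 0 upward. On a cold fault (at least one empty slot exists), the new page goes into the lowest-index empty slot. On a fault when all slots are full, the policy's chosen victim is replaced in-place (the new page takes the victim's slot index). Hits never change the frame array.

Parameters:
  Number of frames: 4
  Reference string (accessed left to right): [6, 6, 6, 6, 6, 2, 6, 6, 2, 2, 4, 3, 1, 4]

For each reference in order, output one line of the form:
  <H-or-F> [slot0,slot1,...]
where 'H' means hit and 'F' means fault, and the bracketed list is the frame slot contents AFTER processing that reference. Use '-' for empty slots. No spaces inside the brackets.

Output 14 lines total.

F [6,-,-,-]
H [6,-,-,-]
H [6,-,-,-]
H [6,-,-,-]
H [6,-,-,-]
F [6,2,-,-]
H [6,2,-,-]
H [6,2,-,-]
H [6,2,-,-]
H [6,2,-,-]
F [6,2,4,-]
F [6,2,4,3]
F [6,1,4,3]
H [6,1,4,3]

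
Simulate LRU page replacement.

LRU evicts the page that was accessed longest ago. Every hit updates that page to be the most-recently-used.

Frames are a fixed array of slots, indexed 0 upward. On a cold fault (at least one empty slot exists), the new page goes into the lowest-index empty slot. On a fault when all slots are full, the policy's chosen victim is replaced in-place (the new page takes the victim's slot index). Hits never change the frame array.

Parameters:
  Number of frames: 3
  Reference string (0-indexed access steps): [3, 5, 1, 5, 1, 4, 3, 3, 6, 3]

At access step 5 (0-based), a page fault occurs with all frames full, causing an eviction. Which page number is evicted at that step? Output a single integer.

Step 0: ref 3 -> FAULT, frames=[3,-,-]
Step 1: ref 5 -> FAULT, frames=[3,5,-]
Step 2: ref 1 -> FAULT, frames=[3,5,1]
Step 3: ref 5 -> HIT, frames=[3,5,1]
Step 4: ref 1 -> HIT, frames=[3,5,1]
Step 5: ref 4 -> FAULT, evict 3, frames=[4,5,1]
At step 5: evicted page 3

Answer: 3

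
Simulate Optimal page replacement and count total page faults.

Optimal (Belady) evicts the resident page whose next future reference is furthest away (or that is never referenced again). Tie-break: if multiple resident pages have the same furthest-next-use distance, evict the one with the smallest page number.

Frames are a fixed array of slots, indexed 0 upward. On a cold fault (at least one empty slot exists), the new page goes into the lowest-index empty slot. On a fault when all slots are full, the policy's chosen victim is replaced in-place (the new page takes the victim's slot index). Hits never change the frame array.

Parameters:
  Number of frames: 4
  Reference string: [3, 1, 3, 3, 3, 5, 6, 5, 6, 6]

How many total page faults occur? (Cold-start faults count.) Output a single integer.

Step 0: ref 3 → FAULT, frames=[3,-,-,-]
Step 1: ref 1 → FAULT, frames=[3,1,-,-]
Step 2: ref 3 → HIT, frames=[3,1,-,-]
Step 3: ref 3 → HIT, frames=[3,1,-,-]
Step 4: ref 3 → HIT, frames=[3,1,-,-]
Step 5: ref 5 → FAULT, frames=[3,1,5,-]
Step 6: ref 6 → FAULT, frames=[3,1,5,6]
Step 7: ref 5 → HIT, frames=[3,1,5,6]
Step 8: ref 6 → HIT, frames=[3,1,5,6]
Step 9: ref 6 → HIT, frames=[3,1,5,6]
Total faults: 4

Answer: 4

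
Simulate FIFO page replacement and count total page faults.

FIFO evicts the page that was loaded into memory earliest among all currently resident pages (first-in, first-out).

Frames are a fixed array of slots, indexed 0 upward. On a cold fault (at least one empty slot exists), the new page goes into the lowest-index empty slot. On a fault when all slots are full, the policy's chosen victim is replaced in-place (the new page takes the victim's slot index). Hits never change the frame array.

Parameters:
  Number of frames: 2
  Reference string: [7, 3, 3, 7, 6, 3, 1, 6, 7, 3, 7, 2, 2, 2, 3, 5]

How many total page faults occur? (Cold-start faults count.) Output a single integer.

Answer: 8

Derivation:
Step 0: ref 7 → FAULT, frames=[7,-]
Step 1: ref 3 → FAULT, frames=[7,3]
Step 2: ref 3 → HIT, frames=[7,3]
Step 3: ref 7 → HIT, frames=[7,3]
Step 4: ref 6 → FAULT (evict 7), frames=[6,3]
Step 5: ref 3 → HIT, frames=[6,3]
Step 6: ref 1 → FAULT (evict 3), frames=[6,1]
Step 7: ref 6 → HIT, frames=[6,1]
Step 8: ref 7 → FAULT (evict 6), frames=[7,1]
Step 9: ref 3 → FAULT (evict 1), frames=[7,3]
Step 10: ref 7 → HIT, frames=[7,3]
Step 11: ref 2 → FAULT (evict 7), frames=[2,3]
Step 12: ref 2 → HIT, frames=[2,3]
Step 13: ref 2 → HIT, frames=[2,3]
Step 14: ref 3 → HIT, frames=[2,3]
Step 15: ref 5 → FAULT (evict 3), frames=[2,5]
Total faults: 8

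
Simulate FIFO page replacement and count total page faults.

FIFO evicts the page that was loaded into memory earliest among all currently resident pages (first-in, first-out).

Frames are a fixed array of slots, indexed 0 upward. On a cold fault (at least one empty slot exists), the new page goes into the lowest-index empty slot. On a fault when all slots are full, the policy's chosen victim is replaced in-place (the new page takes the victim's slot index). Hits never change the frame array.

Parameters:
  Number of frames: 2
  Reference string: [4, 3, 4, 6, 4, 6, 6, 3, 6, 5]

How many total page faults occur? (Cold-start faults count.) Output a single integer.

Answer: 7

Derivation:
Step 0: ref 4 → FAULT, frames=[4,-]
Step 1: ref 3 → FAULT, frames=[4,3]
Step 2: ref 4 → HIT, frames=[4,3]
Step 3: ref 6 → FAULT (evict 4), frames=[6,3]
Step 4: ref 4 → FAULT (evict 3), frames=[6,4]
Step 5: ref 6 → HIT, frames=[6,4]
Step 6: ref 6 → HIT, frames=[6,4]
Step 7: ref 3 → FAULT (evict 6), frames=[3,4]
Step 8: ref 6 → FAULT (evict 4), frames=[3,6]
Step 9: ref 5 → FAULT (evict 3), frames=[5,6]
Total faults: 7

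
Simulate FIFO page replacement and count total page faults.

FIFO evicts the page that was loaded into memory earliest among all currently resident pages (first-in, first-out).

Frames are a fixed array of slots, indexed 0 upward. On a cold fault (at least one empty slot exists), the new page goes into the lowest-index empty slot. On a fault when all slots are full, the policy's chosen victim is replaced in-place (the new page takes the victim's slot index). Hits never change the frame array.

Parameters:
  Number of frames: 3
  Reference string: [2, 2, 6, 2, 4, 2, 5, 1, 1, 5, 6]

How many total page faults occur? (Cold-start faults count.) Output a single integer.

Answer: 6

Derivation:
Step 0: ref 2 → FAULT, frames=[2,-,-]
Step 1: ref 2 → HIT, frames=[2,-,-]
Step 2: ref 6 → FAULT, frames=[2,6,-]
Step 3: ref 2 → HIT, frames=[2,6,-]
Step 4: ref 4 → FAULT, frames=[2,6,4]
Step 5: ref 2 → HIT, frames=[2,6,4]
Step 6: ref 5 → FAULT (evict 2), frames=[5,6,4]
Step 7: ref 1 → FAULT (evict 6), frames=[5,1,4]
Step 8: ref 1 → HIT, frames=[5,1,4]
Step 9: ref 5 → HIT, frames=[5,1,4]
Step 10: ref 6 → FAULT (evict 4), frames=[5,1,6]
Total faults: 6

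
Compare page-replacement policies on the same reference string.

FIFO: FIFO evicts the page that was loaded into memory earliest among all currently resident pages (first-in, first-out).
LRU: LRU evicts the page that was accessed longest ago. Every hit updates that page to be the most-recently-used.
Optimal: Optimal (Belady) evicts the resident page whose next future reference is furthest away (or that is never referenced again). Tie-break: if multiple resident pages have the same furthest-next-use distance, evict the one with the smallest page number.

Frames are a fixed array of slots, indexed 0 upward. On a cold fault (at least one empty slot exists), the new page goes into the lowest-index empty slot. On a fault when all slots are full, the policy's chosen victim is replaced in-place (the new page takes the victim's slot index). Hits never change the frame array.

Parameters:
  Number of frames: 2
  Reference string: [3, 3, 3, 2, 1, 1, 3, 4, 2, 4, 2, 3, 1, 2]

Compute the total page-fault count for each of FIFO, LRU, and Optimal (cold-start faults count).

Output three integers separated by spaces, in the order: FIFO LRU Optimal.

Answer: 9 9 7

Derivation:
--- FIFO ---
  step 0: ref 3 -> FAULT, frames=[3,-] (faults so far: 1)
  step 1: ref 3 -> HIT, frames=[3,-] (faults so far: 1)
  step 2: ref 3 -> HIT, frames=[3,-] (faults so far: 1)
  step 3: ref 2 -> FAULT, frames=[3,2] (faults so far: 2)
  step 4: ref 1 -> FAULT, evict 3, frames=[1,2] (faults so far: 3)
  step 5: ref 1 -> HIT, frames=[1,2] (faults so far: 3)
  step 6: ref 3 -> FAULT, evict 2, frames=[1,3] (faults so far: 4)
  step 7: ref 4 -> FAULT, evict 1, frames=[4,3] (faults so far: 5)
  step 8: ref 2 -> FAULT, evict 3, frames=[4,2] (faults so far: 6)
  step 9: ref 4 -> HIT, frames=[4,2] (faults so far: 6)
  step 10: ref 2 -> HIT, frames=[4,2] (faults so far: 6)
  step 11: ref 3 -> FAULT, evict 4, frames=[3,2] (faults so far: 7)
  step 12: ref 1 -> FAULT, evict 2, frames=[3,1] (faults so far: 8)
  step 13: ref 2 -> FAULT, evict 3, frames=[2,1] (faults so far: 9)
  FIFO total faults: 9
--- LRU ---
  step 0: ref 3 -> FAULT, frames=[3,-] (faults so far: 1)
  step 1: ref 3 -> HIT, frames=[3,-] (faults so far: 1)
  step 2: ref 3 -> HIT, frames=[3,-] (faults so far: 1)
  step 3: ref 2 -> FAULT, frames=[3,2] (faults so far: 2)
  step 4: ref 1 -> FAULT, evict 3, frames=[1,2] (faults so far: 3)
  step 5: ref 1 -> HIT, frames=[1,2] (faults so far: 3)
  step 6: ref 3 -> FAULT, evict 2, frames=[1,3] (faults so far: 4)
  step 7: ref 4 -> FAULT, evict 1, frames=[4,3] (faults so far: 5)
  step 8: ref 2 -> FAULT, evict 3, frames=[4,2] (faults so far: 6)
  step 9: ref 4 -> HIT, frames=[4,2] (faults so far: 6)
  step 10: ref 2 -> HIT, frames=[4,2] (faults so far: 6)
  step 11: ref 3 -> FAULT, evict 4, frames=[3,2] (faults so far: 7)
  step 12: ref 1 -> FAULT, evict 2, frames=[3,1] (faults so far: 8)
  step 13: ref 2 -> FAULT, evict 3, frames=[2,1] (faults so far: 9)
  LRU total faults: 9
--- Optimal ---
  step 0: ref 3 -> FAULT, frames=[3,-] (faults so far: 1)
  step 1: ref 3 -> HIT, frames=[3,-] (faults so far: 1)
  step 2: ref 3 -> HIT, frames=[3,-] (faults so far: 1)
  step 3: ref 2 -> FAULT, frames=[3,2] (faults so far: 2)
  step 4: ref 1 -> FAULT, evict 2, frames=[3,1] (faults so far: 3)
  step 5: ref 1 -> HIT, frames=[3,1] (faults so far: 3)
  step 6: ref 3 -> HIT, frames=[3,1] (faults so far: 3)
  step 7: ref 4 -> FAULT, evict 1, frames=[3,4] (faults so far: 4)
  step 8: ref 2 -> FAULT, evict 3, frames=[2,4] (faults so far: 5)
  step 9: ref 4 -> HIT, frames=[2,4] (faults so far: 5)
  step 10: ref 2 -> HIT, frames=[2,4] (faults so far: 5)
  step 11: ref 3 -> FAULT, evict 4, frames=[2,3] (faults so far: 6)
  step 12: ref 1 -> FAULT, evict 3, frames=[2,1] (faults so far: 7)
  step 13: ref 2 -> HIT, frames=[2,1] (faults so far: 7)
  Optimal total faults: 7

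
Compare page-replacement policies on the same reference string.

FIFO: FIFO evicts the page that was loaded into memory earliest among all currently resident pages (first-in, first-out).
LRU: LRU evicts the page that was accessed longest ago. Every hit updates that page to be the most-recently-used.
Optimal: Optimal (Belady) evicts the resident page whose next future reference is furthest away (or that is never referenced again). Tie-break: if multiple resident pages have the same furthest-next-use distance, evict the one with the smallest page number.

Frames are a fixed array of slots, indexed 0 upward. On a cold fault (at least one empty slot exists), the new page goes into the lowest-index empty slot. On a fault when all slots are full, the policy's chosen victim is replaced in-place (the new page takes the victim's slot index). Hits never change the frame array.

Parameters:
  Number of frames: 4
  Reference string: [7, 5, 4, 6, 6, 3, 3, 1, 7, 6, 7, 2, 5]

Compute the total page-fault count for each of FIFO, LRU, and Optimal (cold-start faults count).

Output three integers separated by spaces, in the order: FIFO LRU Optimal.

--- FIFO ---
  step 0: ref 7 -> FAULT, frames=[7,-,-,-] (faults so far: 1)
  step 1: ref 5 -> FAULT, frames=[7,5,-,-] (faults so far: 2)
  step 2: ref 4 -> FAULT, frames=[7,5,4,-] (faults so far: 3)
  step 3: ref 6 -> FAULT, frames=[7,5,4,6] (faults so far: 4)
  step 4: ref 6 -> HIT, frames=[7,5,4,6] (faults so far: 4)
  step 5: ref 3 -> FAULT, evict 7, frames=[3,5,4,6] (faults so far: 5)
  step 6: ref 3 -> HIT, frames=[3,5,4,6] (faults so far: 5)
  step 7: ref 1 -> FAULT, evict 5, frames=[3,1,4,6] (faults so far: 6)
  step 8: ref 7 -> FAULT, evict 4, frames=[3,1,7,6] (faults so far: 7)
  step 9: ref 6 -> HIT, frames=[3,1,7,6] (faults so far: 7)
  step 10: ref 7 -> HIT, frames=[3,1,7,6] (faults so far: 7)
  step 11: ref 2 -> FAULT, evict 6, frames=[3,1,7,2] (faults so far: 8)
  step 12: ref 5 -> FAULT, evict 3, frames=[5,1,7,2] (faults so far: 9)
  FIFO total faults: 9
--- LRU ---
  step 0: ref 7 -> FAULT, frames=[7,-,-,-] (faults so far: 1)
  step 1: ref 5 -> FAULT, frames=[7,5,-,-] (faults so far: 2)
  step 2: ref 4 -> FAULT, frames=[7,5,4,-] (faults so far: 3)
  step 3: ref 6 -> FAULT, frames=[7,5,4,6] (faults so far: 4)
  step 4: ref 6 -> HIT, frames=[7,5,4,6] (faults so far: 4)
  step 5: ref 3 -> FAULT, evict 7, frames=[3,5,4,6] (faults so far: 5)
  step 6: ref 3 -> HIT, frames=[3,5,4,6] (faults so far: 5)
  step 7: ref 1 -> FAULT, evict 5, frames=[3,1,4,6] (faults so far: 6)
  step 8: ref 7 -> FAULT, evict 4, frames=[3,1,7,6] (faults so far: 7)
  step 9: ref 6 -> HIT, frames=[3,1,7,6] (faults so far: 7)
  step 10: ref 7 -> HIT, frames=[3,1,7,6] (faults so far: 7)
  step 11: ref 2 -> FAULT, evict 3, frames=[2,1,7,6] (faults so far: 8)
  step 12: ref 5 -> FAULT, evict 1, frames=[2,5,7,6] (faults so far: 9)
  LRU total faults: 9
--- Optimal ---
  step 0: ref 7 -> FAULT, frames=[7,-,-,-] (faults so far: 1)
  step 1: ref 5 -> FAULT, frames=[7,5,-,-] (faults so far: 2)
  step 2: ref 4 -> FAULT, frames=[7,5,4,-] (faults so far: 3)
  step 3: ref 6 -> FAULT, frames=[7,5,4,6] (faults so far: 4)
  step 4: ref 6 -> HIT, frames=[7,5,4,6] (faults so far: 4)
  step 5: ref 3 -> FAULT, evict 4, frames=[7,5,3,6] (faults so far: 5)
  step 6: ref 3 -> HIT, frames=[7,5,3,6] (faults so far: 5)
  step 7: ref 1 -> FAULT, evict 3, frames=[7,5,1,6] (faults so far: 6)
  step 8: ref 7 -> HIT, frames=[7,5,1,6] (faults so far: 6)
  step 9: ref 6 -> HIT, frames=[7,5,1,6] (faults so far: 6)
  step 10: ref 7 -> HIT, frames=[7,5,1,6] (faults so far: 6)
  step 11: ref 2 -> FAULT, evict 1, frames=[7,5,2,6] (faults so far: 7)
  step 12: ref 5 -> HIT, frames=[7,5,2,6] (faults so far: 7)
  Optimal total faults: 7

Answer: 9 9 7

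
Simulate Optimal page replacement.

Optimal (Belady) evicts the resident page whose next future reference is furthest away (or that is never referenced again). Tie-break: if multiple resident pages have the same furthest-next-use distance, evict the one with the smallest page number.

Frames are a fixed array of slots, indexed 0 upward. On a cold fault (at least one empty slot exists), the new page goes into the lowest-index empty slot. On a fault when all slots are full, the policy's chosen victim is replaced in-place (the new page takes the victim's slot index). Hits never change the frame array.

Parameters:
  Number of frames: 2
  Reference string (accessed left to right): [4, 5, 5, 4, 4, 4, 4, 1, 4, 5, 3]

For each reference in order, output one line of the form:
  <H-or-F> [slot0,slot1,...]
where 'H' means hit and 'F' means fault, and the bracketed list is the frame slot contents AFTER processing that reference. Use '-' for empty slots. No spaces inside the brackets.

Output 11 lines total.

F [4,-]
F [4,5]
H [4,5]
H [4,5]
H [4,5]
H [4,5]
H [4,5]
F [4,1]
H [4,1]
F [4,5]
F [3,5]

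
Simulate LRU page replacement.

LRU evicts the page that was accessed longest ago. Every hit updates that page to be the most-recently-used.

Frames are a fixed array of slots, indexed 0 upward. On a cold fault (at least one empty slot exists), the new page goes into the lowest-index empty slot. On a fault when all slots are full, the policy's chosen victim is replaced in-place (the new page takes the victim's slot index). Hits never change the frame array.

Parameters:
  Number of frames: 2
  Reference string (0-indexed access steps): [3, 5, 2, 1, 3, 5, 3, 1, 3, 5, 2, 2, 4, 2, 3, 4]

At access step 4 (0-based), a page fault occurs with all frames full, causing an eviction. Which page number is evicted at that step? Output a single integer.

Answer: 2

Derivation:
Step 0: ref 3 -> FAULT, frames=[3,-]
Step 1: ref 5 -> FAULT, frames=[3,5]
Step 2: ref 2 -> FAULT, evict 3, frames=[2,5]
Step 3: ref 1 -> FAULT, evict 5, frames=[2,1]
Step 4: ref 3 -> FAULT, evict 2, frames=[3,1]
At step 4: evicted page 2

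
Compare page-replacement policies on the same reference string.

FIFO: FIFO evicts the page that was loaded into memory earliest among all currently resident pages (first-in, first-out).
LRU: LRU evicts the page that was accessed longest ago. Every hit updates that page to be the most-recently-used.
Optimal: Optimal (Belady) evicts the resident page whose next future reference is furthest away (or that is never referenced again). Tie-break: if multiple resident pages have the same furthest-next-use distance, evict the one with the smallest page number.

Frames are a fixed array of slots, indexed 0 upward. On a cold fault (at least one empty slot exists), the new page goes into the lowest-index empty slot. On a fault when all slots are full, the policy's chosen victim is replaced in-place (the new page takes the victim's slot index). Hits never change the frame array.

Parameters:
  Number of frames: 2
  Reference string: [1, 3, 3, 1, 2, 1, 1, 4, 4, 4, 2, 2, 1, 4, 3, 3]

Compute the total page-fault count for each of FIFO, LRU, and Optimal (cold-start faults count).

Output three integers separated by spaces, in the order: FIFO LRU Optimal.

Answer: 9 8 6

Derivation:
--- FIFO ---
  step 0: ref 1 -> FAULT, frames=[1,-] (faults so far: 1)
  step 1: ref 3 -> FAULT, frames=[1,3] (faults so far: 2)
  step 2: ref 3 -> HIT, frames=[1,3] (faults so far: 2)
  step 3: ref 1 -> HIT, frames=[1,3] (faults so far: 2)
  step 4: ref 2 -> FAULT, evict 1, frames=[2,3] (faults so far: 3)
  step 5: ref 1 -> FAULT, evict 3, frames=[2,1] (faults so far: 4)
  step 6: ref 1 -> HIT, frames=[2,1] (faults so far: 4)
  step 7: ref 4 -> FAULT, evict 2, frames=[4,1] (faults so far: 5)
  step 8: ref 4 -> HIT, frames=[4,1] (faults so far: 5)
  step 9: ref 4 -> HIT, frames=[4,1] (faults so far: 5)
  step 10: ref 2 -> FAULT, evict 1, frames=[4,2] (faults so far: 6)
  step 11: ref 2 -> HIT, frames=[4,2] (faults so far: 6)
  step 12: ref 1 -> FAULT, evict 4, frames=[1,2] (faults so far: 7)
  step 13: ref 4 -> FAULT, evict 2, frames=[1,4] (faults so far: 8)
  step 14: ref 3 -> FAULT, evict 1, frames=[3,4] (faults so far: 9)
  step 15: ref 3 -> HIT, frames=[3,4] (faults so far: 9)
  FIFO total faults: 9
--- LRU ---
  step 0: ref 1 -> FAULT, frames=[1,-] (faults so far: 1)
  step 1: ref 3 -> FAULT, frames=[1,3] (faults so far: 2)
  step 2: ref 3 -> HIT, frames=[1,3] (faults so far: 2)
  step 3: ref 1 -> HIT, frames=[1,3] (faults so far: 2)
  step 4: ref 2 -> FAULT, evict 3, frames=[1,2] (faults so far: 3)
  step 5: ref 1 -> HIT, frames=[1,2] (faults so far: 3)
  step 6: ref 1 -> HIT, frames=[1,2] (faults so far: 3)
  step 7: ref 4 -> FAULT, evict 2, frames=[1,4] (faults so far: 4)
  step 8: ref 4 -> HIT, frames=[1,4] (faults so far: 4)
  step 9: ref 4 -> HIT, frames=[1,4] (faults so far: 4)
  step 10: ref 2 -> FAULT, evict 1, frames=[2,4] (faults so far: 5)
  step 11: ref 2 -> HIT, frames=[2,4] (faults so far: 5)
  step 12: ref 1 -> FAULT, evict 4, frames=[2,1] (faults so far: 6)
  step 13: ref 4 -> FAULT, evict 2, frames=[4,1] (faults so far: 7)
  step 14: ref 3 -> FAULT, evict 1, frames=[4,3] (faults so far: 8)
  step 15: ref 3 -> HIT, frames=[4,3] (faults so far: 8)
  LRU total faults: 8
--- Optimal ---
  step 0: ref 1 -> FAULT, frames=[1,-] (faults so far: 1)
  step 1: ref 3 -> FAULT, frames=[1,3] (faults so far: 2)
  step 2: ref 3 -> HIT, frames=[1,3] (faults so far: 2)
  step 3: ref 1 -> HIT, frames=[1,3] (faults so far: 2)
  step 4: ref 2 -> FAULT, evict 3, frames=[1,2] (faults so far: 3)
  step 5: ref 1 -> HIT, frames=[1,2] (faults so far: 3)
  step 6: ref 1 -> HIT, frames=[1,2] (faults so far: 3)
  step 7: ref 4 -> FAULT, evict 1, frames=[4,2] (faults so far: 4)
  step 8: ref 4 -> HIT, frames=[4,2] (faults so far: 4)
  step 9: ref 4 -> HIT, frames=[4,2] (faults so far: 4)
  step 10: ref 2 -> HIT, frames=[4,2] (faults so far: 4)
  step 11: ref 2 -> HIT, frames=[4,2] (faults so far: 4)
  step 12: ref 1 -> FAULT, evict 2, frames=[4,1] (faults so far: 5)
  step 13: ref 4 -> HIT, frames=[4,1] (faults so far: 5)
  step 14: ref 3 -> FAULT, evict 1, frames=[4,3] (faults so far: 6)
  step 15: ref 3 -> HIT, frames=[4,3] (faults so far: 6)
  Optimal total faults: 6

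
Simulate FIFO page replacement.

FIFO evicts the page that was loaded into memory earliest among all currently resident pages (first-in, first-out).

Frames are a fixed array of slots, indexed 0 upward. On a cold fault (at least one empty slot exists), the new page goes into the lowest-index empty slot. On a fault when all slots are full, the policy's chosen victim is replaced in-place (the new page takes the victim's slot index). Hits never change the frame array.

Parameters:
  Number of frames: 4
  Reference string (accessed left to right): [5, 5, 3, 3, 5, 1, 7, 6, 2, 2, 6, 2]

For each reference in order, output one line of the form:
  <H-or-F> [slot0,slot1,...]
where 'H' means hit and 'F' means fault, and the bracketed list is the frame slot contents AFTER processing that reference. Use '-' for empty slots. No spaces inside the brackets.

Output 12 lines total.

F [5,-,-,-]
H [5,-,-,-]
F [5,3,-,-]
H [5,3,-,-]
H [5,3,-,-]
F [5,3,1,-]
F [5,3,1,7]
F [6,3,1,7]
F [6,2,1,7]
H [6,2,1,7]
H [6,2,1,7]
H [6,2,1,7]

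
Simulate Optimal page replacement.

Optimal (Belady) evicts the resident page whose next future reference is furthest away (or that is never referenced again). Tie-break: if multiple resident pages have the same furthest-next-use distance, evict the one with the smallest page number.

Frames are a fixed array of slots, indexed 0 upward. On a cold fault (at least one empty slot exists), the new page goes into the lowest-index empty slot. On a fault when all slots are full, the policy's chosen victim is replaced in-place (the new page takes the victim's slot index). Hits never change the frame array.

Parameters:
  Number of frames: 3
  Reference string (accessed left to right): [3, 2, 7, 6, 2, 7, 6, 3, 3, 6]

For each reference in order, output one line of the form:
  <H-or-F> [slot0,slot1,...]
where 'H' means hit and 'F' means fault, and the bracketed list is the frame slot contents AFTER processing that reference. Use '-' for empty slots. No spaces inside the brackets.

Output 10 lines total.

F [3,-,-]
F [3,2,-]
F [3,2,7]
F [6,2,7]
H [6,2,7]
H [6,2,7]
H [6,2,7]
F [6,3,7]
H [6,3,7]
H [6,3,7]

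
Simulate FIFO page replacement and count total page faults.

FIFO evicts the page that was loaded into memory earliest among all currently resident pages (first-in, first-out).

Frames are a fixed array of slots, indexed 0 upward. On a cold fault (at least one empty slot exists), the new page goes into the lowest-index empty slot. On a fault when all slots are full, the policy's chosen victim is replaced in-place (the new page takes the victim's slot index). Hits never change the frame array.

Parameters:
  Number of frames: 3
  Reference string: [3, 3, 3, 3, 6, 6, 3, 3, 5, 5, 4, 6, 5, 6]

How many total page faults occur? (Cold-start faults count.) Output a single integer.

Step 0: ref 3 → FAULT, frames=[3,-,-]
Step 1: ref 3 → HIT, frames=[3,-,-]
Step 2: ref 3 → HIT, frames=[3,-,-]
Step 3: ref 3 → HIT, frames=[3,-,-]
Step 4: ref 6 → FAULT, frames=[3,6,-]
Step 5: ref 6 → HIT, frames=[3,6,-]
Step 6: ref 3 → HIT, frames=[3,6,-]
Step 7: ref 3 → HIT, frames=[3,6,-]
Step 8: ref 5 → FAULT, frames=[3,6,5]
Step 9: ref 5 → HIT, frames=[3,6,5]
Step 10: ref 4 → FAULT (evict 3), frames=[4,6,5]
Step 11: ref 6 → HIT, frames=[4,6,5]
Step 12: ref 5 → HIT, frames=[4,6,5]
Step 13: ref 6 → HIT, frames=[4,6,5]
Total faults: 4

Answer: 4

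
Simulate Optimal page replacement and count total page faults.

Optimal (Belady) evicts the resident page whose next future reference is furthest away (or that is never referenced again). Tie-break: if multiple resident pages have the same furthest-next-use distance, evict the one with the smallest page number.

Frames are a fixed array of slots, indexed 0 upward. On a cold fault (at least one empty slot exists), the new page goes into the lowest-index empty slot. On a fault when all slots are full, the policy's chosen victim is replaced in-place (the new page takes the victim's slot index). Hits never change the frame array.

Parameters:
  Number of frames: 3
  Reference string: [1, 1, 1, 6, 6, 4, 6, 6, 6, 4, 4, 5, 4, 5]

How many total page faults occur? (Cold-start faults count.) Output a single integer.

Answer: 4

Derivation:
Step 0: ref 1 → FAULT, frames=[1,-,-]
Step 1: ref 1 → HIT, frames=[1,-,-]
Step 2: ref 1 → HIT, frames=[1,-,-]
Step 3: ref 6 → FAULT, frames=[1,6,-]
Step 4: ref 6 → HIT, frames=[1,6,-]
Step 5: ref 4 → FAULT, frames=[1,6,4]
Step 6: ref 6 → HIT, frames=[1,6,4]
Step 7: ref 6 → HIT, frames=[1,6,4]
Step 8: ref 6 → HIT, frames=[1,6,4]
Step 9: ref 4 → HIT, frames=[1,6,4]
Step 10: ref 4 → HIT, frames=[1,6,4]
Step 11: ref 5 → FAULT (evict 1), frames=[5,6,4]
Step 12: ref 4 → HIT, frames=[5,6,4]
Step 13: ref 5 → HIT, frames=[5,6,4]
Total faults: 4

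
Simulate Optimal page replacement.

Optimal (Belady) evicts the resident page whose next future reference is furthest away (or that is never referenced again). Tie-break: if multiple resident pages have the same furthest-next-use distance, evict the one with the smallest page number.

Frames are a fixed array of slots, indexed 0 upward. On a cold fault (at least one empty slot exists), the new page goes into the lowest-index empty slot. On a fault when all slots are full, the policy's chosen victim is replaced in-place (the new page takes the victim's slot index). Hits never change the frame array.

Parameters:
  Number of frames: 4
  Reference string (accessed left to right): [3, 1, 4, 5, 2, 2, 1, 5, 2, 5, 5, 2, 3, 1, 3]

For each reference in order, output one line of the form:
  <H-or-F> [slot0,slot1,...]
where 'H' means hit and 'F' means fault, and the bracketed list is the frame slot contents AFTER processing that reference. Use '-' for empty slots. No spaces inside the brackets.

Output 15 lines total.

F [3,-,-,-]
F [3,1,-,-]
F [3,1,4,-]
F [3,1,4,5]
F [3,1,2,5]
H [3,1,2,5]
H [3,1,2,5]
H [3,1,2,5]
H [3,1,2,5]
H [3,1,2,5]
H [3,1,2,5]
H [3,1,2,5]
H [3,1,2,5]
H [3,1,2,5]
H [3,1,2,5]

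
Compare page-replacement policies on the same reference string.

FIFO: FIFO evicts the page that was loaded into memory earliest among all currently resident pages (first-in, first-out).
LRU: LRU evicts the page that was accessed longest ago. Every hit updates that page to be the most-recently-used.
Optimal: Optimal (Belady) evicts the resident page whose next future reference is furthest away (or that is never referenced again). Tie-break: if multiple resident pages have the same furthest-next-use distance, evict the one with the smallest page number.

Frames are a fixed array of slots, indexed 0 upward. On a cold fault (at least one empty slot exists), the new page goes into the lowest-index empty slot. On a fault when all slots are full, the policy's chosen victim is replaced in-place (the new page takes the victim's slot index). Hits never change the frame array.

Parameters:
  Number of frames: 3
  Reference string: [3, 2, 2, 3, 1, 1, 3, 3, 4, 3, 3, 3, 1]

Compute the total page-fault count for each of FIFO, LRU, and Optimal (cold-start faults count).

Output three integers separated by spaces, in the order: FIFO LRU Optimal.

Answer: 5 4 4

Derivation:
--- FIFO ---
  step 0: ref 3 -> FAULT, frames=[3,-,-] (faults so far: 1)
  step 1: ref 2 -> FAULT, frames=[3,2,-] (faults so far: 2)
  step 2: ref 2 -> HIT, frames=[3,2,-] (faults so far: 2)
  step 3: ref 3 -> HIT, frames=[3,2,-] (faults so far: 2)
  step 4: ref 1 -> FAULT, frames=[3,2,1] (faults so far: 3)
  step 5: ref 1 -> HIT, frames=[3,2,1] (faults so far: 3)
  step 6: ref 3 -> HIT, frames=[3,2,1] (faults so far: 3)
  step 7: ref 3 -> HIT, frames=[3,2,1] (faults so far: 3)
  step 8: ref 4 -> FAULT, evict 3, frames=[4,2,1] (faults so far: 4)
  step 9: ref 3 -> FAULT, evict 2, frames=[4,3,1] (faults so far: 5)
  step 10: ref 3 -> HIT, frames=[4,3,1] (faults so far: 5)
  step 11: ref 3 -> HIT, frames=[4,3,1] (faults so far: 5)
  step 12: ref 1 -> HIT, frames=[4,3,1] (faults so far: 5)
  FIFO total faults: 5
--- LRU ---
  step 0: ref 3 -> FAULT, frames=[3,-,-] (faults so far: 1)
  step 1: ref 2 -> FAULT, frames=[3,2,-] (faults so far: 2)
  step 2: ref 2 -> HIT, frames=[3,2,-] (faults so far: 2)
  step 3: ref 3 -> HIT, frames=[3,2,-] (faults so far: 2)
  step 4: ref 1 -> FAULT, frames=[3,2,1] (faults so far: 3)
  step 5: ref 1 -> HIT, frames=[3,2,1] (faults so far: 3)
  step 6: ref 3 -> HIT, frames=[3,2,1] (faults so far: 3)
  step 7: ref 3 -> HIT, frames=[3,2,1] (faults so far: 3)
  step 8: ref 4 -> FAULT, evict 2, frames=[3,4,1] (faults so far: 4)
  step 9: ref 3 -> HIT, frames=[3,4,1] (faults so far: 4)
  step 10: ref 3 -> HIT, frames=[3,4,1] (faults so far: 4)
  step 11: ref 3 -> HIT, frames=[3,4,1] (faults so far: 4)
  step 12: ref 1 -> HIT, frames=[3,4,1] (faults so far: 4)
  LRU total faults: 4
--- Optimal ---
  step 0: ref 3 -> FAULT, frames=[3,-,-] (faults so far: 1)
  step 1: ref 2 -> FAULT, frames=[3,2,-] (faults so far: 2)
  step 2: ref 2 -> HIT, frames=[3,2,-] (faults so far: 2)
  step 3: ref 3 -> HIT, frames=[3,2,-] (faults so far: 2)
  step 4: ref 1 -> FAULT, frames=[3,2,1] (faults so far: 3)
  step 5: ref 1 -> HIT, frames=[3,2,1] (faults so far: 3)
  step 6: ref 3 -> HIT, frames=[3,2,1] (faults so far: 3)
  step 7: ref 3 -> HIT, frames=[3,2,1] (faults so far: 3)
  step 8: ref 4 -> FAULT, evict 2, frames=[3,4,1] (faults so far: 4)
  step 9: ref 3 -> HIT, frames=[3,4,1] (faults so far: 4)
  step 10: ref 3 -> HIT, frames=[3,4,1] (faults so far: 4)
  step 11: ref 3 -> HIT, frames=[3,4,1] (faults so far: 4)
  step 12: ref 1 -> HIT, frames=[3,4,1] (faults so far: 4)
  Optimal total faults: 4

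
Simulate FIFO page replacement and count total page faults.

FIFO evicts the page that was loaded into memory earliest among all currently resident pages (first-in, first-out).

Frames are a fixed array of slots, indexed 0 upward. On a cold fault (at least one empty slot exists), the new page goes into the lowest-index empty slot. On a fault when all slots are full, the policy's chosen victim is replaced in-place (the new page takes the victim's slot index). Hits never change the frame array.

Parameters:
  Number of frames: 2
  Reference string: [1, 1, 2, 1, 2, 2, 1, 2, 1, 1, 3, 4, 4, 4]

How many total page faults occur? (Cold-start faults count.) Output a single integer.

Step 0: ref 1 → FAULT, frames=[1,-]
Step 1: ref 1 → HIT, frames=[1,-]
Step 2: ref 2 → FAULT, frames=[1,2]
Step 3: ref 1 → HIT, frames=[1,2]
Step 4: ref 2 → HIT, frames=[1,2]
Step 5: ref 2 → HIT, frames=[1,2]
Step 6: ref 1 → HIT, frames=[1,2]
Step 7: ref 2 → HIT, frames=[1,2]
Step 8: ref 1 → HIT, frames=[1,2]
Step 9: ref 1 → HIT, frames=[1,2]
Step 10: ref 3 → FAULT (evict 1), frames=[3,2]
Step 11: ref 4 → FAULT (evict 2), frames=[3,4]
Step 12: ref 4 → HIT, frames=[3,4]
Step 13: ref 4 → HIT, frames=[3,4]
Total faults: 4

Answer: 4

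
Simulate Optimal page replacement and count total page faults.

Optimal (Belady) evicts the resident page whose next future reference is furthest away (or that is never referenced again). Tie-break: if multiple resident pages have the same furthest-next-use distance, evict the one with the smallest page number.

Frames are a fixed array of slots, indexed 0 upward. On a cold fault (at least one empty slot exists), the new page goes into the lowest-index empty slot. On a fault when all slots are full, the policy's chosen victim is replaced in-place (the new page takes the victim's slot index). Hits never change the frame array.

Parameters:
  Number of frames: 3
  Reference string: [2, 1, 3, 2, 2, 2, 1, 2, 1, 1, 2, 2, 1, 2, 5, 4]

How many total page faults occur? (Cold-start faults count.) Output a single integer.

Answer: 5

Derivation:
Step 0: ref 2 → FAULT, frames=[2,-,-]
Step 1: ref 1 → FAULT, frames=[2,1,-]
Step 2: ref 3 → FAULT, frames=[2,1,3]
Step 3: ref 2 → HIT, frames=[2,1,3]
Step 4: ref 2 → HIT, frames=[2,1,3]
Step 5: ref 2 → HIT, frames=[2,1,3]
Step 6: ref 1 → HIT, frames=[2,1,3]
Step 7: ref 2 → HIT, frames=[2,1,3]
Step 8: ref 1 → HIT, frames=[2,1,3]
Step 9: ref 1 → HIT, frames=[2,1,3]
Step 10: ref 2 → HIT, frames=[2,1,3]
Step 11: ref 2 → HIT, frames=[2,1,3]
Step 12: ref 1 → HIT, frames=[2,1,3]
Step 13: ref 2 → HIT, frames=[2,1,3]
Step 14: ref 5 → FAULT (evict 1), frames=[2,5,3]
Step 15: ref 4 → FAULT (evict 2), frames=[4,5,3]
Total faults: 5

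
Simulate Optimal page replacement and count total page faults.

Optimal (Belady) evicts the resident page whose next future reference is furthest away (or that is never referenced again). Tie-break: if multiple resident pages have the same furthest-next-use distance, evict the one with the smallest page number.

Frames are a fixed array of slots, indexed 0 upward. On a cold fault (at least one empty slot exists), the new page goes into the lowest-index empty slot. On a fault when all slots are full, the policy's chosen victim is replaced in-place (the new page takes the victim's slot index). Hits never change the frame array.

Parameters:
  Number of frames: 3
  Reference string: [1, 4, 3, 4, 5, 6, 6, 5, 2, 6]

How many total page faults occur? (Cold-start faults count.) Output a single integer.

Answer: 6

Derivation:
Step 0: ref 1 → FAULT, frames=[1,-,-]
Step 1: ref 4 → FAULT, frames=[1,4,-]
Step 2: ref 3 → FAULT, frames=[1,4,3]
Step 3: ref 4 → HIT, frames=[1,4,3]
Step 4: ref 5 → FAULT (evict 1), frames=[5,4,3]
Step 5: ref 6 → FAULT (evict 3), frames=[5,4,6]
Step 6: ref 6 → HIT, frames=[5,4,6]
Step 7: ref 5 → HIT, frames=[5,4,6]
Step 8: ref 2 → FAULT (evict 4), frames=[5,2,6]
Step 9: ref 6 → HIT, frames=[5,2,6]
Total faults: 6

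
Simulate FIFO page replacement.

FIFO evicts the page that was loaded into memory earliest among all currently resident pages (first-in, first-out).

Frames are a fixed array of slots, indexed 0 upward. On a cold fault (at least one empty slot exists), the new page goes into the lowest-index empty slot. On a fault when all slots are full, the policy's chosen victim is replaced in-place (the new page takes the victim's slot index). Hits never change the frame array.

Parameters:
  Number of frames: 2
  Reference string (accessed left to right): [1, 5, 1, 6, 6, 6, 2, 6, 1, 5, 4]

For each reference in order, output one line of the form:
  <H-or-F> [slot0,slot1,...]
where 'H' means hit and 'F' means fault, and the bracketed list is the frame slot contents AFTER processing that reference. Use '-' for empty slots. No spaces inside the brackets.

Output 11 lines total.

F [1,-]
F [1,5]
H [1,5]
F [6,5]
H [6,5]
H [6,5]
F [6,2]
H [6,2]
F [1,2]
F [1,5]
F [4,5]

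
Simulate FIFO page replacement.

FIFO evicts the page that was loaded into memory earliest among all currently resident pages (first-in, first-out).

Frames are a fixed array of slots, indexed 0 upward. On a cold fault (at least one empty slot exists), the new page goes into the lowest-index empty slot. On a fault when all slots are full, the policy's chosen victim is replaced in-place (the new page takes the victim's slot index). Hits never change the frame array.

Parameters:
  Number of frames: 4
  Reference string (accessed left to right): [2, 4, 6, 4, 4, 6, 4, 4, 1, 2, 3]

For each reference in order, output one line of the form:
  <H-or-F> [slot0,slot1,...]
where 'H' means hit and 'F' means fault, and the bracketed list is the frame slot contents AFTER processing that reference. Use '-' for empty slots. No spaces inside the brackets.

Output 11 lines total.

F [2,-,-,-]
F [2,4,-,-]
F [2,4,6,-]
H [2,4,6,-]
H [2,4,6,-]
H [2,4,6,-]
H [2,4,6,-]
H [2,4,6,-]
F [2,4,6,1]
H [2,4,6,1]
F [3,4,6,1]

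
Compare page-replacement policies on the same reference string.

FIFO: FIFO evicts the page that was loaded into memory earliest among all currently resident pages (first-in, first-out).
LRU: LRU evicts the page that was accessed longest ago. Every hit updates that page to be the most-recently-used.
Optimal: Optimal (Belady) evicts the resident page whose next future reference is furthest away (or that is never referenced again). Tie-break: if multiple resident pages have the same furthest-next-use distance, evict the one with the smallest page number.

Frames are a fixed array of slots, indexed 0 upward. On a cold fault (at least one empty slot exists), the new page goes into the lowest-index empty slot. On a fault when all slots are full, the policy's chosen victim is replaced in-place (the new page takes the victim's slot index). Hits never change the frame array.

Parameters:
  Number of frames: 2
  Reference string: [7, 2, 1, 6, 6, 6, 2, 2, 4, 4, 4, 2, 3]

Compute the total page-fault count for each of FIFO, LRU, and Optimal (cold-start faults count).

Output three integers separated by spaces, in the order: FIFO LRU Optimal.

Answer: 7 7 6

Derivation:
--- FIFO ---
  step 0: ref 7 -> FAULT, frames=[7,-] (faults so far: 1)
  step 1: ref 2 -> FAULT, frames=[7,2] (faults so far: 2)
  step 2: ref 1 -> FAULT, evict 7, frames=[1,2] (faults so far: 3)
  step 3: ref 6 -> FAULT, evict 2, frames=[1,6] (faults so far: 4)
  step 4: ref 6 -> HIT, frames=[1,6] (faults so far: 4)
  step 5: ref 6 -> HIT, frames=[1,6] (faults so far: 4)
  step 6: ref 2 -> FAULT, evict 1, frames=[2,6] (faults so far: 5)
  step 7: ref 2 -> HIT, frames=[2,6] (faults so far: 5)
  step 8: ref 4 -> FAULT, evict 6, frames=[2,4] (faults so far: 6)
  step 9: ref 4 -> HIT, frames=[2,4] (faults so far: 6)
  step 10: ref 4 -> HIT, frames=[2,4] (faults so far: 6)
  step 11: ref 2 -> HIT, frames=[2,4] (faults so far: 6)
  step 12: ref 3 -> FAULT, evict 2, frames=[3,4] (faults so far: 7)
  FIFO total faults: 7
--- LRU ---
  step 0: ref 7 -> FAULT, frames=[7,-] (faults so far: 1)
  step 1: ref 2 -> FAULT, frames=[7,2] (faults so far: 2)
  step 2: ref 1 -> FAULT, evict 7, frames=[1,2] (faults so far: 3)
  step 3: ref 6 -> FAULT, evict 2, frames=[1,6] (faults so far: 4)
  step 4: ref 6 -> HIT, frames=[1,6] (faults so far: 4)
  step 5: ref 6 -> HIT, frames=[1,6] (faults so far: 4)
  step 6: ref 2 -> FAULT, evict 1, frames=[2,6] (faults so far: 5)
  step 7: ref 2 -> HIT, frames=[2,6] (faults so far: 5)
  step 8: ref 4 -> FAULT, evict 6, frames=[2,4] (faults so far: 6)
  step 9: ref 4 -> HIT, frames=[2,4] (faults so far: 6)
  step 10: ref 4 -> HIT, frames=[2,4] (faults so far: 6)
  step 11: ref 2 -> HIT, frames=[2,4] (faults so far: 6)
  step 12: ref 3 -> FAULT, evict 4, frames=[2,3] (faults so far: 7)
  LRU total faults: 7
--- Optimal ---
  step 0: ref 7 -> FAULT, frames=[7,-] (faults so far: 1)
  step 1: ref 2 -> FAULT, frames=[7,2] (faults so far: 2)
  step 2: ref 1 -> FAULT, evict 7, frames=[1,2] (faults so far: 3)
  step 3: ref 6 -> FAULT, evict 1, frames=[6,2] (faults so far: 4)
  step 4: ref 6 -> HIT, frames=[6,2] (faults so far: 4)
  step 5: ref 6 -> HIT, frames=[6,2] (faults so far: 4)
  step 6: ref 2 -> HIT, frames=[6,2] (faults so far: 4)
  step 7: ref 2 -> HIT, frames=[6,2] (faults so far: 4)
  step 8: ref 4 -> FAULT, evict 6, frames=[4,2] (faults so far: 5)
  step 9: ref 4 -> HIT, frames=[4,2] (faults so far: 5)
  step 10: ref 4 -> HIT, frames=[4,2] (faults so far: 5)
  step 11: ref 2 -> HIT, frames=[4,2] (faults so far: 5)
  step 12: ref 3 -> FAULT, evict 2, frames=[4,3] (faults so far: 6)
  Optimal total faults: 6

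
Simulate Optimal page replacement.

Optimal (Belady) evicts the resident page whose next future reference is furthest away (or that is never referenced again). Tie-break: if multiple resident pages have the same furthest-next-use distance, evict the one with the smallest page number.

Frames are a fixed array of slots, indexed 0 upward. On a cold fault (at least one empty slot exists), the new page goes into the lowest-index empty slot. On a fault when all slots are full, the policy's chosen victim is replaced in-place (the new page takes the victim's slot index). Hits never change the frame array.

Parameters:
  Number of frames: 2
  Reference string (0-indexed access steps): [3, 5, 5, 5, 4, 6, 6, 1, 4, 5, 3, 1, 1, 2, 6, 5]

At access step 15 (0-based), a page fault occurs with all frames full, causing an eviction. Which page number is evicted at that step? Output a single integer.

Step 0: ref 3 -> FAULT, frames=[3,-]
Step 1: ref 5 -> FAULT, frames=[3,5]
Step 2: ref 5 -> HIT, frames=[3,5]
Step 3: ref 5 -> HIT, frames=[3,5]
Step 4: ref 4 -> FAULT, evict 3, frames=[4,5]
Step 5: ref 6 -> FAULT, evict 5, frames=[4,6]
Step 6: ref 6 -> HIT, frames=[4,6]
Step 7: ref 1 -> FAULT, evict 6, frames=[4,1]
Step 8: ref 4 -> HIT, frames=[4,1]
Step 9: ref 5 -> FAULT, evict 4, frames=[5,1]
Step 10: ref 3 -> FAULT, evict 5, frames=[3,1]
Step 11: ref 1 -> HIT, frames=[3,1]
Step 12: ref 1 -> HIT, frames=[3,1]
Step 13: ref 2 -> FAULT, evict 1, frames=[3,2]
Step 14: ref 6 -> FAULT, evict 2, frames=[3,6]
Step 15: ref 5 -> FAULT, evict 3, frames=[5,6]
At step 15: evicted page 3

Answer: 3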